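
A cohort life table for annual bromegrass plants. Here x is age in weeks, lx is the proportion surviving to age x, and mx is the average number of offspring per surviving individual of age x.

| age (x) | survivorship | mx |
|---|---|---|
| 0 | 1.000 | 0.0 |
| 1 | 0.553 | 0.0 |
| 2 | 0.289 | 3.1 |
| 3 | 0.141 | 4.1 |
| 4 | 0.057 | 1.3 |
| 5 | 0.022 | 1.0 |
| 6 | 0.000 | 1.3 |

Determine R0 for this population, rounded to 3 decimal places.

lx·mx by age: 0, 0, 0.8959, 0.5781, 0.0741, 0.022, 0
R0 = Σ lx·mx = 1.5701 → 1.570

1.570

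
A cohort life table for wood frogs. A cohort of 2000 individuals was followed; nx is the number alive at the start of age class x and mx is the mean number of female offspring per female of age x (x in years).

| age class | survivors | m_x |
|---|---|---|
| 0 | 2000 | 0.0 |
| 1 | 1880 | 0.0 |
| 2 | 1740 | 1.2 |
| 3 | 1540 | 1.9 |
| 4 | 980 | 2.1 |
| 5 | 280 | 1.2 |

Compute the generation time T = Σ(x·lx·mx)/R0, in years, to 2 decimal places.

lx = nx/n0 = nx/2000: 1, 0.94, 0.87, 0.77, 0.49, 0.14
lx·mx: 0, 0, 1.044, 1.463, 1.029, 0.168 → R0 = 3.704
x·lx·mx: 0, 0, 2.088, 4.389, 4.116, 0.84 → Σ = 11.433
T = 11.433 / 3.704 = 3.086663… → 3.09

3.09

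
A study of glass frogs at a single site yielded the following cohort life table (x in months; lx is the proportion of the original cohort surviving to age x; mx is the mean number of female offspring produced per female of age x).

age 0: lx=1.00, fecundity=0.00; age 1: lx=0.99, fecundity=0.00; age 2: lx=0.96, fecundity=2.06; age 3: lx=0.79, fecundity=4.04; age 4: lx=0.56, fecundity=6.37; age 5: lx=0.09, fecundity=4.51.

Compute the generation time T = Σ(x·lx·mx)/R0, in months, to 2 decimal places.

lx·mx: 0, 0, 1.9776, 3.1916, 3.5672, 0.4059 → R0 = 9.1423
x·lx·mx: 0, 0, 3.9552, 9.5748, 14.2688, 2.0295 → Σ = 29.8283
T = 29.8283 / 9.1423 = 3.262669… → 3.26

3.26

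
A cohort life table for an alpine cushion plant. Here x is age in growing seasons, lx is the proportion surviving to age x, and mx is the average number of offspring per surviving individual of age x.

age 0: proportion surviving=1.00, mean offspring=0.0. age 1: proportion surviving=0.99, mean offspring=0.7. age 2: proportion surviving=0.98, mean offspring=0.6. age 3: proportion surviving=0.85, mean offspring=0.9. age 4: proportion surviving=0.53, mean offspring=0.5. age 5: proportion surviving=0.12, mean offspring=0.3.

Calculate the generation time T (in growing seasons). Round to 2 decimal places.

lx·mx: 0, 0.693, 0.588, 0.765, 0.265, 0.036 → R0 = 2.347
x·lx·mx: 0, 0.693, 1.176, 2.295, 1.06, 0.18 → Σ = 5.404
T = 5.404 / 2.347 = 2.302514… → 2.30

2.30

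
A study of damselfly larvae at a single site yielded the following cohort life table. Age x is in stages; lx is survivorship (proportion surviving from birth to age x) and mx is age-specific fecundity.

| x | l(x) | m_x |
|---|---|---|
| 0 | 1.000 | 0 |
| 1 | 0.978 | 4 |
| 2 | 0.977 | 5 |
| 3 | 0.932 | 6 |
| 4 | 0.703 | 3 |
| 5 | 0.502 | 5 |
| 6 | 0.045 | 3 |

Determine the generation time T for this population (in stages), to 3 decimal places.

2.730

lx·mx: 0, 3.912, 4.885, 5.592, 2.109, 2.51, 0.135 → R0 = 19.143
x·lx·mx: 0, 3.912, 9.77, 16.776, 8.436, 12.55, 0.81 → Σ = 52.254
T = 52.254 / 19.143 = 2.729666… → 2.730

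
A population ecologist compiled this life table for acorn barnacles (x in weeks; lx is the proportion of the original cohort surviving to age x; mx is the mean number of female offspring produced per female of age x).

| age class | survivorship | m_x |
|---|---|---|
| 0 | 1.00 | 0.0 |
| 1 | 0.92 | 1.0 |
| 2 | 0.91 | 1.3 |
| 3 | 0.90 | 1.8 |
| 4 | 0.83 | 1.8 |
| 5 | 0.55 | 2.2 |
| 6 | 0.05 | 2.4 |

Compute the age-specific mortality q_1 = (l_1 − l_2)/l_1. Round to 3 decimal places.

0.011

q_1 = (l_1 − l_2) / l_1 = (0.92 − 0.91) / 0.92
     = 0.01 / 0.92 = 0.01087… → 0.011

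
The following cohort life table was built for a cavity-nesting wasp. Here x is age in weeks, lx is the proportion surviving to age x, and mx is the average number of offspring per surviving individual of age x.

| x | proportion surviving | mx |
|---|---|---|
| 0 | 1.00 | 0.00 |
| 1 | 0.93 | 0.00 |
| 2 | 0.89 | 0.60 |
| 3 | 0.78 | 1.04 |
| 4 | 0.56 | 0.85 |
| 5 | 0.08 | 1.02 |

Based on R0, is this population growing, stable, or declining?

R0 = Σ lx·mx = 0 + 0 + 0.534 + 0.8112 + 0.476 + 0.0816 = 1.9028
R0 > 1, so the population is growing.

growing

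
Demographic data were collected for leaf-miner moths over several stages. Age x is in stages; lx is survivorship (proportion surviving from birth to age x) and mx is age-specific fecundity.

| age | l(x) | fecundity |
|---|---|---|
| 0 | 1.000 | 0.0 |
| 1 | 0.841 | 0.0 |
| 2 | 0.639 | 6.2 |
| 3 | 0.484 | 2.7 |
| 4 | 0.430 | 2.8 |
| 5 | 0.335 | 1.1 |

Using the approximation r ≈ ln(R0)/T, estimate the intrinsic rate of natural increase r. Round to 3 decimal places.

0.711

R0 = Σ lx·mx = 0 + 0 + 3.9618 + 1.3068 + 1.204 + 0.3685 = 6.8411
Σ x·lx·mx = 18.5025; T = 18.5025/6.8411 = 2.70461…
r ≈ ln(R0)/T = ln(6.8411)/2.70461… = 0.71099… → 0.711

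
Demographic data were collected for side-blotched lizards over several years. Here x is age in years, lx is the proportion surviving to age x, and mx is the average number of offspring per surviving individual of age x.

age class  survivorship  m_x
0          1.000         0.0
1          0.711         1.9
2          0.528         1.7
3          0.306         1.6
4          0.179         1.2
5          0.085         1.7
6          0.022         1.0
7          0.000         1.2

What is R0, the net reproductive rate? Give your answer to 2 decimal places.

lx·mx by age: 0, 1.3509, 0.8976, 0.4896, 0.2148, 0.1445, 0.022, 0
R0 = Σ lx·mx = 3.1194 → 3.12

3.12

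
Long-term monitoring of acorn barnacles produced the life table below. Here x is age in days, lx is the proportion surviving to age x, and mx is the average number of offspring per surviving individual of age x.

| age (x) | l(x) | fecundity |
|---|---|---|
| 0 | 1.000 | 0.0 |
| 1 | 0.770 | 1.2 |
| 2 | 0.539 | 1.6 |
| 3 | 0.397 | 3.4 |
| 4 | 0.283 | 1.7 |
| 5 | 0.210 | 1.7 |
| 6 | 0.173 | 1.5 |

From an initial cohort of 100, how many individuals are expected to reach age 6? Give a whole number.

17

Expected survivors = N0 · l_6 = 100 × 0.173 = 17.3 → 17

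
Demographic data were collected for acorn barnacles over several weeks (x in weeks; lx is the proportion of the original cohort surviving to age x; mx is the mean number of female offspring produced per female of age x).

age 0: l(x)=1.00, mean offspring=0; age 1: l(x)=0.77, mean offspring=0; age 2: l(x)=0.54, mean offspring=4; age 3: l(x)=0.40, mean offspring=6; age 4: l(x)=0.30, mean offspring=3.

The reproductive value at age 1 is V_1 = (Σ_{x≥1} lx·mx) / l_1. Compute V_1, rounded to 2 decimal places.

7.09

lx·mx for x ≥ 1: 0, 2.16, 2.4, 0.9 → sum = 5.46
V_1 = 5.46 / l_1 = 5.46 / 0.77 = 7.090909… → 7.09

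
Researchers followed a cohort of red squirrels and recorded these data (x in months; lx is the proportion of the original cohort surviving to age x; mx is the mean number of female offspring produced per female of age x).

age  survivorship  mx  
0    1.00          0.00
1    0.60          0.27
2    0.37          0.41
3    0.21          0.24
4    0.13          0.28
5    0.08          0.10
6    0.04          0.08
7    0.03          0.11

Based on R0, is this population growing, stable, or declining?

declining

R0 = Σ lx·mx = 0 + 0.162 + 0.1517 + 0.0504 + 0.0364 + 0.008 + 0.0032 + 0.0033 = 0.415
R0 < 1, so the population is declining.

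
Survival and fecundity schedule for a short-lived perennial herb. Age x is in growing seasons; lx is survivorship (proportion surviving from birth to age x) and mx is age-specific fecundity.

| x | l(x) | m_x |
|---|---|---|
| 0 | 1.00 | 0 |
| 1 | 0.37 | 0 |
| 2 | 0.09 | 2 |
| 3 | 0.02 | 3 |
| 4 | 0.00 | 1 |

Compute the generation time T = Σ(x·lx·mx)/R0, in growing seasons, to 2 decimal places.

lx·mx: 0, 0, 0.18, 0.06, 0 → R0 = 0.24
x·lx·mx: 0, 0, 0.36, 0.18, 0 → Σ = 0.54
T = 0.54 / 0.24 = 2.25 → 2.25

2.25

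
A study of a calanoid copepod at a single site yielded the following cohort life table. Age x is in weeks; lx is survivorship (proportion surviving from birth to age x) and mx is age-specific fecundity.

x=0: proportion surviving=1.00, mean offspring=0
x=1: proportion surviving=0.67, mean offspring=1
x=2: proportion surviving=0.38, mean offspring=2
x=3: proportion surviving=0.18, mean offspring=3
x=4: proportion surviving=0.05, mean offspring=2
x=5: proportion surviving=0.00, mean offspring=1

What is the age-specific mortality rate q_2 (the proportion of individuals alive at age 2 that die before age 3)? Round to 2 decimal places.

0.53

q_2 = (l_2 − l_3) / l_2 = (0.38 − 0.18) / 0.38
     = 0.2 / 0.38 = 0.526316… → 0.53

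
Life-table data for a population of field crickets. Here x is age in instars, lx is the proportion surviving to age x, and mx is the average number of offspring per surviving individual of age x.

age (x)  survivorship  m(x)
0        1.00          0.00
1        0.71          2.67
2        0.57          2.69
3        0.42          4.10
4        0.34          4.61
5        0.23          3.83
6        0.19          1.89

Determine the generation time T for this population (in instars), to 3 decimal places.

lx·mx: 0, 1.8957, 1.5333, 1.722, 1.5674, 0.8809, 0.3591 → R0 = 7.9584
x·lx·mx: 0, 1.8957, 3.0666, 5.166, 6.2696, 4.4045, 2.1546 → Σ = 22.957
T = 22.957 / 7.9584 = 2.884625… → 2.885

2.885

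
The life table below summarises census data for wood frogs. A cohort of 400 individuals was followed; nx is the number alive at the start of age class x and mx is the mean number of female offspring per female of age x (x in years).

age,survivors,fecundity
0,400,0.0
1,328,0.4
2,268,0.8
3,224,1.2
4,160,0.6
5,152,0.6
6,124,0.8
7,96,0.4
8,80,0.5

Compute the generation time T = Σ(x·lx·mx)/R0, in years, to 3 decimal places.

3.462

lx = nx/n0 = nx/400: 1, 0.82, 0.67, 0.56, 0.4, 0.38, 0.31, 0.24, 0.2
lx·mx: 0, 0.328, 0.536, 0.672, 0.24, 0.228, 0.248, 0.096, 0.1 → R0 = 2.448
x·lx·mx: 0, 0.328, 1.072, 2.016, 0.96, 1.14, 1.488, 0.672, 0.8 → Σ = 8.476
T = 8.476 / 2.448 = 3.462418… → 3.462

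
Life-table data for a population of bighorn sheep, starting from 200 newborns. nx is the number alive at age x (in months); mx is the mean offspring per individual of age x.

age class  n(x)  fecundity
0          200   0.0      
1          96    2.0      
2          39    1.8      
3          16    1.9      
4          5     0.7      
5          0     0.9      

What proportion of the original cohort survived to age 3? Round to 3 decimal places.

l_3 = n_3/n_0 = 16/200 = 0.08 → 0.080

0.080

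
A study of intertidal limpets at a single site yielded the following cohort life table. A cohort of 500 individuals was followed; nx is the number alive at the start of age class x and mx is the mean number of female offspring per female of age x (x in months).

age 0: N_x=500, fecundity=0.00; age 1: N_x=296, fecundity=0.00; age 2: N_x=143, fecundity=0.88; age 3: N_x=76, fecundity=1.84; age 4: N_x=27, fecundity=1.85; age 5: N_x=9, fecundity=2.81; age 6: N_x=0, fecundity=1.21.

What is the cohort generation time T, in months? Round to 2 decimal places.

2.93

lx = nx/n0 = nx/500: 1, 0.592, 0.286, 0.152, 0.054, 0.018, 0
lx·mx: 0, 0, 0.25168, 0.27968, 0.0999, 0.05058, 0 → R0 = 0.68184
x·lx·mx: 0, 0, 0.50336, 0.83904, 0.3996, 0.2529, 0 → Σ = 1.9949
T = 1.9949 / 0.68184 = 2.92576… → 2.93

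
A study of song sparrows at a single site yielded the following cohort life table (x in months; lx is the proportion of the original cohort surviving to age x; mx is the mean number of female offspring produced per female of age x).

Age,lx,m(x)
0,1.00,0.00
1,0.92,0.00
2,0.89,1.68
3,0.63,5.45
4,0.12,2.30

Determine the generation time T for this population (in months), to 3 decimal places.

2.766

lx·mx: 0, 0, 1.4952, 3.4335, 0.276 → R0 = 5.2047
x·lx·mx: 0, 0, 2.9904, 10.3005, 1.104 → Σ = 14.3949
T = 14.3949 / 5.2047 = 2.76575… → 2.766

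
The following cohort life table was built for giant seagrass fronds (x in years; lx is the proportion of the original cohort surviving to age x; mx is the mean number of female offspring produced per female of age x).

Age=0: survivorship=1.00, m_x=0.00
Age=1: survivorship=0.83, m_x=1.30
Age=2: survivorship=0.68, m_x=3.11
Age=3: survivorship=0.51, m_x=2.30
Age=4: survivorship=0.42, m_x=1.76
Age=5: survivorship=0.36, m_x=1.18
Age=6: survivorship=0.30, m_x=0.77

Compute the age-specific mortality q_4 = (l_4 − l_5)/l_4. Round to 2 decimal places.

q_4 = (l_4 − l_5) / l_4 = (0.42 − 0.36) / 0.42
     = 0.06 / 0.42 = 0.142857… → 0.14

0.14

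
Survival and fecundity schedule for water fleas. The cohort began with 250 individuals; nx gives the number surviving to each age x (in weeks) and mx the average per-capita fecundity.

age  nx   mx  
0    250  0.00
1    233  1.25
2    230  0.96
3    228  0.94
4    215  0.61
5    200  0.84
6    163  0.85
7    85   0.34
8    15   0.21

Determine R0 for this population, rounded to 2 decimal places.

lx = nx/n0 = nx/250: 1, 0.932, 0.92, 0.912, 0.86, 0.8, 0.652, 0.34, 0.06
lx·mx by age: 0, 1.165, 0.8832, 0.85728, 0.5246, 0.672, 0.5542, 0.1156, 0.0126
R0 = Σ lx·mx = 4.78448 → 4.78

4.78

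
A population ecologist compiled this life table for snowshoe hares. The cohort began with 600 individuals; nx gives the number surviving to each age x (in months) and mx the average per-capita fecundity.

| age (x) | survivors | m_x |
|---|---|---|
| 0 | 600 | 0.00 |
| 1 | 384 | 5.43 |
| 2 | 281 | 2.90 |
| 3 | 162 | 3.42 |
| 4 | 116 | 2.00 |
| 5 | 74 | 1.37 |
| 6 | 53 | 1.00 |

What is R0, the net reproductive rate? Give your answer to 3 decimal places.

6.401

lx = nx/n0 = nx/600: 1, 0.64, 0.46833…, 0.27, 0.19333…, 0.12333…, 0.08833…
lx·mx by age: 0, 3.4752, 1.358167…, 0.9234, 0.386667…, 0.168967…, 0.088333…
R0 = Σ lx·mx = 6.400733… → 6.401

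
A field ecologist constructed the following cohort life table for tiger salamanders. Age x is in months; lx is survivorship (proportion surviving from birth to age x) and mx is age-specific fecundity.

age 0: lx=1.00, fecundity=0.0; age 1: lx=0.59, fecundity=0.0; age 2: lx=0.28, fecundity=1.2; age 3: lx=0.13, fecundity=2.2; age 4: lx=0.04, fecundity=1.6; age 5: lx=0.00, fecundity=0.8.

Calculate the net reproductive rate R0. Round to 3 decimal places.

0.686

lx·mx by age: 0, 0, 0.336, 0.286, 0.064, 0
R0 = Σ lx·mx = 0.686 → 0.686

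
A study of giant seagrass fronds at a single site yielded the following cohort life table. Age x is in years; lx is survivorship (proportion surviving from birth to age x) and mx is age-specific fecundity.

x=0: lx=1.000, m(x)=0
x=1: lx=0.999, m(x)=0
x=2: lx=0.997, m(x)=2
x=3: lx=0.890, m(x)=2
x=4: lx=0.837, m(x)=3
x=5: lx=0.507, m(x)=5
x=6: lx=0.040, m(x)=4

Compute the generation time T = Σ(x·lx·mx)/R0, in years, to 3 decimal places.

3.676

lx·mx: 0, 0, 1.994, 1.78, 2.511, 2.535, 0.16 → R0 = 8.98
x·lx·mx: 0, 0, 3.988, 5.34, 10.044, 12.675, 0.96 → Σ = 33.007
T = 33.007 / 8.98 = 3.675612… → 3.676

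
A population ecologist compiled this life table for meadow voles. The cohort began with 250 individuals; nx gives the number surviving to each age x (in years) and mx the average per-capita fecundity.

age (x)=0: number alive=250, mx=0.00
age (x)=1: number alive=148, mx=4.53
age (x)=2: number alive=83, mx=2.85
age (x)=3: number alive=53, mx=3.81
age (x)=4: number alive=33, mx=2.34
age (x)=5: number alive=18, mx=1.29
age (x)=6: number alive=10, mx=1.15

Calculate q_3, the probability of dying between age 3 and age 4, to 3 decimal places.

lx = nx/n0 = nx/250: 1, 0.592, 0.332, 0.212, 0.132, 0.072, 0.04
q_3 = (l_3 − l_4) / l_3 = (0.212 − 0.132) / 0.212
     = 0.08 / 0.212 = 0.377358… → 0.377

0.377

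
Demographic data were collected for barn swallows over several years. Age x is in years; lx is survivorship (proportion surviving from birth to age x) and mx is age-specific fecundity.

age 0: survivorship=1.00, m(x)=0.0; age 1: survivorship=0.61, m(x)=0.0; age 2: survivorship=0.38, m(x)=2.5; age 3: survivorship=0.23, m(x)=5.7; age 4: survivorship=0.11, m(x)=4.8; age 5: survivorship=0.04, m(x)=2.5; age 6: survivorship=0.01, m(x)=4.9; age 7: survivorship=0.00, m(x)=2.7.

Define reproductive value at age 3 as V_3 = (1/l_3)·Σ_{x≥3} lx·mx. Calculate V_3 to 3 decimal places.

lx·mx for x ≥ 3: 1.311, 0.528, 0.1, 0.049, 0 → sum = 1.988
V_3 = 1.988 / l_3 = 1.988 / 0.23 = 8.643478… → 8.643

8.643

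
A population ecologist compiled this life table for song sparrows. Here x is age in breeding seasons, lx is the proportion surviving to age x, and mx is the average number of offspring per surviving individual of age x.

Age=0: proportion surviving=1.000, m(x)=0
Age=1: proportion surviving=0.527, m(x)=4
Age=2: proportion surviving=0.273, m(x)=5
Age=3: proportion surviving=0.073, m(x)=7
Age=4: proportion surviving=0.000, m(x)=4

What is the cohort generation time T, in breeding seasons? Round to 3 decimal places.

lx·mx: 0, 2.108, 1.365, 0.511, 0 → R0 = 3.984
x·lx·mx: 0, 2.108, 2.73, 1.533, 0 → Σ = 6.371
T = 6.371 / 3.984 = 1.599147… → 1.599

1.599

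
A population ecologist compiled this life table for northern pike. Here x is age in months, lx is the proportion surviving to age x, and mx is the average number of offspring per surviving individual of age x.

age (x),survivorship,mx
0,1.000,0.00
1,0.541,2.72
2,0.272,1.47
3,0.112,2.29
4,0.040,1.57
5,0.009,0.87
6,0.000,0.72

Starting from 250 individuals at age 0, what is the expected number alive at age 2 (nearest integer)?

Expected survivors = N0 · l_2 = 250 × 0.272 = 68 → 68

68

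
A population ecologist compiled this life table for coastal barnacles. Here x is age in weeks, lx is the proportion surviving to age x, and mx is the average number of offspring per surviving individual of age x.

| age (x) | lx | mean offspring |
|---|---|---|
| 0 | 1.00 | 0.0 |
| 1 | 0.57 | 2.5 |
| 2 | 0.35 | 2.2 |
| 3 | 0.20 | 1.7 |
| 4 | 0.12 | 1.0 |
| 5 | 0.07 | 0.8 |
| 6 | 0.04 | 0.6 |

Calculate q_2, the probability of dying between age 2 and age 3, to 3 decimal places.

0.429

q_2 = (l_2 − l_3) / l_2 = (0.35 − 0.2) / 0.35
     = 0.15 / 0.35 = 0.428571… → 0.429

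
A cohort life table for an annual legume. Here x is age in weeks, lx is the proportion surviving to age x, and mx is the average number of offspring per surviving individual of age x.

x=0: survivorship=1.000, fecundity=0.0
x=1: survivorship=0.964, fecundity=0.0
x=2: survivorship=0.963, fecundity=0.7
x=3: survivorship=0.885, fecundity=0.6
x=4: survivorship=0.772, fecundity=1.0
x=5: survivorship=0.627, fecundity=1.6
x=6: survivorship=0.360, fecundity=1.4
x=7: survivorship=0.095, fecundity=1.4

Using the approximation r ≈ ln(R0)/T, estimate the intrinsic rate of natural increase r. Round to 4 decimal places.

0.3101

R0 = Σ lx·mx = 0 + 0 + 0.6741 + 0.531 + 0.772 + 1.0032 + 0.504 + 0.133 = 3.6173
Σ x·lx·mx = 15.0002; T = 15.0002/3.6173 = 4.14679…
r ≈ ln(R0)/T = ln(3.6173)/4.14679… = 0.310053… → 0.3101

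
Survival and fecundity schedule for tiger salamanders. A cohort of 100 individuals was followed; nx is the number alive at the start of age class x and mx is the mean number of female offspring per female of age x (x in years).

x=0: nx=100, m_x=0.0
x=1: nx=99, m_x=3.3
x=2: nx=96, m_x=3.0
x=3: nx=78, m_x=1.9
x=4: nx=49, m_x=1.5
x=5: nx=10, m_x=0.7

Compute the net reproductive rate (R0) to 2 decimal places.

lx = nx/n0 = nx/100: 1, 0.99, 0.96, 0.78, 0.49, 0.1
lx·mx by age: 0, 3.267, 2.88, 1.482, 0.735, 0.07
R0 = Σ lx·mx = 8.434 → 8.43

8.43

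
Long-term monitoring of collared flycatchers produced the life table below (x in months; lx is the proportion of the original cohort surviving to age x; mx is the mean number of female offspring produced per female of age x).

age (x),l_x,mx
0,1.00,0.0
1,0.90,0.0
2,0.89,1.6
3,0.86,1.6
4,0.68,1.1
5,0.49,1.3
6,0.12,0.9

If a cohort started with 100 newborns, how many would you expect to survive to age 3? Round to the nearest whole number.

86

Expected survivors = N0 · l_3 = 100 × 0.86 = 86 → 86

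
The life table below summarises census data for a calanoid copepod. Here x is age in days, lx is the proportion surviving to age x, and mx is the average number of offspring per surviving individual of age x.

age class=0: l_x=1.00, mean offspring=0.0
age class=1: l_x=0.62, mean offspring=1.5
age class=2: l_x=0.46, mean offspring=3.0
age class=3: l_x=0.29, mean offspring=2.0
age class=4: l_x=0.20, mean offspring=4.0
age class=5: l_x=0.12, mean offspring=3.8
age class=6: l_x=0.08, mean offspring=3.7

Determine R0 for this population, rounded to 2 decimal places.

4.44

lx·mx by age: 0, 0.93, 1.38, 0.58, 0.8, 0.456, 0.296
R0 = Σ lx·mx = 4.442 → 4.44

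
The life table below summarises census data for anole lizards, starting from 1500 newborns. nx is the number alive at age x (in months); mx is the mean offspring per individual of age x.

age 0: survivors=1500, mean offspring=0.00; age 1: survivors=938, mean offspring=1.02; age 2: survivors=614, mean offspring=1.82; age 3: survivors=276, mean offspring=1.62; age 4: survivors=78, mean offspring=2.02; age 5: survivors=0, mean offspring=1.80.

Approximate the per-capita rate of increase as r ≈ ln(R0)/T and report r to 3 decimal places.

0.301

lx = nx/n0 = nx/1500: 1, 0.62533…, 0.40933…, 0.184, 0.052, 0
R0 = Σ lx·mx = 0 + 0.63784… + 0.74499… + 0.29808 + 0.10504 + 0 = 1.785947…
Σ x·lx·mx = 3.442213…; T = 3.442213…/1.785947… = 1.92739…
r ≈ ln(R0)/T = ln(1.785947…)/1.92739… = 0.3009… → 0.301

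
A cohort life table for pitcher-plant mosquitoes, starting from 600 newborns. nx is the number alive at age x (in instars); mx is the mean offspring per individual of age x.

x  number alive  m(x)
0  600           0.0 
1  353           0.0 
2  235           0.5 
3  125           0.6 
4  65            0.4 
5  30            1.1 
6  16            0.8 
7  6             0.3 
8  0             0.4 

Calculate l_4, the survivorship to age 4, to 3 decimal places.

l_4 = n_4/n_0 = 65/600 = 0.108333… → 0.108

0.108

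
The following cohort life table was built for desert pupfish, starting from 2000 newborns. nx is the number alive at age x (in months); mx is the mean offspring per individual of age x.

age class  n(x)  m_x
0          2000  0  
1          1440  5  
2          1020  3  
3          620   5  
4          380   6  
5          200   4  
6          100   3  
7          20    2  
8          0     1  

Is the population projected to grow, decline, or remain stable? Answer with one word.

lx = nx/n0 = nx/2000: 1, 0.72, 0.51, 0.31, 0.19, 0.1, 0.05, 0.01, 0
R0 = Σ lx·mx = 0 + 3.6 + 1.53 + 1.55 + 1.14 + 0.4 + 0.15 + 0.02 + 0 = 8.39
R0 > 1, so the population is growing.

growing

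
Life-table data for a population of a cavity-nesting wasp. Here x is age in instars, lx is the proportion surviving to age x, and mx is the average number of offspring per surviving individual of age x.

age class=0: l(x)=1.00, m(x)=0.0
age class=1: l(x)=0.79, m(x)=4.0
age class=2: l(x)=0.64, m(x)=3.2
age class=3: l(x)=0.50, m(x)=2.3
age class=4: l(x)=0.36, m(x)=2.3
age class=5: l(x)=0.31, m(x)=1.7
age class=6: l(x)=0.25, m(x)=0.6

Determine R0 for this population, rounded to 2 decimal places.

7.86

lx·mx by age: 0, 3.16, 2.048, 1.15, 0.828, 0.527, 0.15
R0 = Σ lx·mx = 7.863 → 7.86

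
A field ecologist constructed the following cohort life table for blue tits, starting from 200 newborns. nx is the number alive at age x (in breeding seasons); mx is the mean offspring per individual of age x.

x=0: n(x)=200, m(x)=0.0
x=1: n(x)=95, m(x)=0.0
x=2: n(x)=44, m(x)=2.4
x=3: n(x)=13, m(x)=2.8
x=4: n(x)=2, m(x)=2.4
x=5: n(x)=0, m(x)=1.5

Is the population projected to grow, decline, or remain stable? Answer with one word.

lx = nx/n0 = nx/200: 1, 0.475, 0.22, 0.065, 0.01, 0
R0 = Σ lx·mx = 0 + 0 + 0.528 + 0.182 + 0.024 + 0 = 0.734
R0 < 1, so the population is declining.

declining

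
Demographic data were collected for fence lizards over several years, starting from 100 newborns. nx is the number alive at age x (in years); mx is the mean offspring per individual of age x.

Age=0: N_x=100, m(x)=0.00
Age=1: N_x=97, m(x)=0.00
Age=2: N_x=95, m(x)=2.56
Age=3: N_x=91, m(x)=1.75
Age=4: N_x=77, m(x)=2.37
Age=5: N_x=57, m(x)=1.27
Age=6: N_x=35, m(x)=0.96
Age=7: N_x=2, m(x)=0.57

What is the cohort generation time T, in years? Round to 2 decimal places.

lx = nx/n0 = nx/100: 1, 0.97, 0.95, 0.91, 0.77, 0.57, 0.35, 0.02
lx·mx: 0, 0, 2.432, 1.5925, 1.8249, 0.7239, 0.336, 0.0114 → R0 = 6.9207
x·lx·mx: 0, 0, 4.864, 4.7775, 7.2996, 3.6195, 2.016, 0.0798 → Σ = 22.6564
T = 22.6564 / 6.9207 = 3.273715… → 3.27

3.27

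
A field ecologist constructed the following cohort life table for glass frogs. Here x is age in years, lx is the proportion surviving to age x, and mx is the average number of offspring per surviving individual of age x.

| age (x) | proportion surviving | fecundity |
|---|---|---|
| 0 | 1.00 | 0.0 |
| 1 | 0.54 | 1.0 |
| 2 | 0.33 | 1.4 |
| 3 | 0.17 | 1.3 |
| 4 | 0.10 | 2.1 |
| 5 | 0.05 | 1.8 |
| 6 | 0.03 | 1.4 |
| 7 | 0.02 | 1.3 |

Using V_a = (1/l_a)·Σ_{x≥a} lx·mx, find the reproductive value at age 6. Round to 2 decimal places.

2.27

lx·mx for x ≥ 6: 0.042, 0.026 → sum = 0.068
V_6 = 0.068 / l_6 = 0.068 / 0.03 = 2.266667… → 2.27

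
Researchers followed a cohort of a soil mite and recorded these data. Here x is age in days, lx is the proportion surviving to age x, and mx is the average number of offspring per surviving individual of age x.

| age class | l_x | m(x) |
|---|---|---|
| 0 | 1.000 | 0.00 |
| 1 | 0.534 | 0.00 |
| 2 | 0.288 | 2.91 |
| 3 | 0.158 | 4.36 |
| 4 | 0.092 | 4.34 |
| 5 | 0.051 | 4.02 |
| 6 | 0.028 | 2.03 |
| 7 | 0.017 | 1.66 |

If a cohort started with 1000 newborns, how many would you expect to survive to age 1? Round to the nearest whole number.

534

Expected survivors = N0 · l_1 = 1000 × 0.534 = 534 → 534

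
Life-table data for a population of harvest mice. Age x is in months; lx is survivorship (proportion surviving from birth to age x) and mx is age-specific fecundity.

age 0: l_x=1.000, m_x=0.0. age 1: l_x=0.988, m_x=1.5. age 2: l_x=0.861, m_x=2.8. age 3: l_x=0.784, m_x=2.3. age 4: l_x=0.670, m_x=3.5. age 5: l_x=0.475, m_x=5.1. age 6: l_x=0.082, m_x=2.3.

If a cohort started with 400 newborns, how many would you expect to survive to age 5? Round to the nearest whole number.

Expected survivors = N0 · l_5 = 400 × 0.475 = 190 → 190

190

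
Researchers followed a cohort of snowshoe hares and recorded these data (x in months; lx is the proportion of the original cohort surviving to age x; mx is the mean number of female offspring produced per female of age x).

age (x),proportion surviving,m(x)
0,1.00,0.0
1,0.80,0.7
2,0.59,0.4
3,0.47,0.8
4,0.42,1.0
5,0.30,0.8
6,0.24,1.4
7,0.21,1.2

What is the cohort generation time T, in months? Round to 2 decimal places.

lx·mx: 0, 0.56, 0.236, 0.376, 0.42, 0.24, 0.336, 0.252 → R0 = 2.42
x·lx·mx: 0, 0.56, 0.472, 1.128, 1.68, 1.2, 2.016, 1.764 → Σ = 8.82
T = 8.82 / 2.42 = 3.644628… → 3.64

3.64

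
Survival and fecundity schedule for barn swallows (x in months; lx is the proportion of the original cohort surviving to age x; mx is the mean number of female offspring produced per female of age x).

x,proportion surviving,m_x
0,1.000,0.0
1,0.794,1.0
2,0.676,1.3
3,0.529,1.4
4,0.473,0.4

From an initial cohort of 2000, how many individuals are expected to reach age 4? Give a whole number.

946

Expected survivors = N0 · l_4 = 2000 × 0.473 = 946 → 946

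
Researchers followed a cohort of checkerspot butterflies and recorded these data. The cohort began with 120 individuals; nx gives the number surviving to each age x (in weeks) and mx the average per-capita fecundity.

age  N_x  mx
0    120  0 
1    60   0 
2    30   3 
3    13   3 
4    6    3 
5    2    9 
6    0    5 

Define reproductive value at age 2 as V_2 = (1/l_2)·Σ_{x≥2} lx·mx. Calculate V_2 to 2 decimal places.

5.50

lx = nx/n0 = nx/120: 1, 0.5, 0.25, 0.10833…, 0.05, 0.01667…, 0
lx·mx for x ≥ 2: 0.75, 0.325…, 0.15, 0.15…, 0 → sum = 1.375…
V_2 = 1.375… / l_2 = 1.375… / 0.25 = 5.5… → 5.50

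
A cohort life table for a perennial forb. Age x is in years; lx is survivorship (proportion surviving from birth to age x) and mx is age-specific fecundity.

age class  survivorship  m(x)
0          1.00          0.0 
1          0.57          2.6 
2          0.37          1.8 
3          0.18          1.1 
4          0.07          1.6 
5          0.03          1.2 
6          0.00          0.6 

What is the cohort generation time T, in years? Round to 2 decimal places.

lx·mx: 0, 1.482, 0.666, 0.198, 0.112, 0.036, 0 → R0 = 2.494
x·lx·mx: 0, 1.482, 1.332, 0.594, 0.448, 0.18, 0 → Σ = 4.036
T = 4.036 / 2.494 = 1.618284… → 1.62

1.62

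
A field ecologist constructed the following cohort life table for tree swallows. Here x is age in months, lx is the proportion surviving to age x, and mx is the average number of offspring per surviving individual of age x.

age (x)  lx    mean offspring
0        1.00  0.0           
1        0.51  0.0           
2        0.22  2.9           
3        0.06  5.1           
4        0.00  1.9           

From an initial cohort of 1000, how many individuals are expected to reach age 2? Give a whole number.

Expected survivors = N0 · l_2 = 1000 × 0.22 = 220 → 220

220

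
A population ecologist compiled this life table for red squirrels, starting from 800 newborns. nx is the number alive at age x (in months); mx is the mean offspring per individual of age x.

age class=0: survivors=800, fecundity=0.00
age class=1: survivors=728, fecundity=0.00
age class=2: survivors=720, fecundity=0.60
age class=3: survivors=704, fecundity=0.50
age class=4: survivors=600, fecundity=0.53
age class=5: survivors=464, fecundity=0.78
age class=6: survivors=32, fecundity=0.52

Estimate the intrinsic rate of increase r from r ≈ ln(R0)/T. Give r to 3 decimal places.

0.179

lx = nx/n0 = nx/800: 1, 0.91, 0.9, 0.88, 0.75, 0.58, 0.04
R0 = Σ lx·mx = 0 + 0 + 0.54 + 0.44 + 0.3975 + 0.4524 + 0.0208 = 1.8507
Σ x·lx·mx = 6.3768; T = 6.3768/1.8507 = 3.44562…
r ≈ ln(R0)/T = ln(1.8507)/3.44562… = 0.17865… → 0.179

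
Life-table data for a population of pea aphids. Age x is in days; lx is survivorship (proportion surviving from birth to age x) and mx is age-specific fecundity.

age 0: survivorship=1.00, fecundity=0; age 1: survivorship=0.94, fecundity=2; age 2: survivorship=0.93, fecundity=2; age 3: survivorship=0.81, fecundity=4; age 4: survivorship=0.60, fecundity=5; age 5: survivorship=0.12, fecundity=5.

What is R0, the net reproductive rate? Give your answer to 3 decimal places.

lx·mx by age: 0, 1.88, 1.86, 3.24, 3, 0.6
R0 = Σ lx·mx = 10.58 → 10.580

10.580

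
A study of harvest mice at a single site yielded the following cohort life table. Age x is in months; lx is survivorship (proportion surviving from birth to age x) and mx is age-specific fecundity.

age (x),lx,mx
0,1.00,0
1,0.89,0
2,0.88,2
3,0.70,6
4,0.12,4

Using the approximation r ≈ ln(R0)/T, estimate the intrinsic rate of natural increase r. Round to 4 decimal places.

R0 = Σ lx·mx = 0 + 0 + 1.76 + 4.2 + 0.48 = 6.44
Σ x·lx·mx = 18.04; T = 18.04/6.44 = 2.80124…
r ≈ ln(R0)/T = ln(6.44)/2.80124… = 0.664894… → 0.6649

0.6649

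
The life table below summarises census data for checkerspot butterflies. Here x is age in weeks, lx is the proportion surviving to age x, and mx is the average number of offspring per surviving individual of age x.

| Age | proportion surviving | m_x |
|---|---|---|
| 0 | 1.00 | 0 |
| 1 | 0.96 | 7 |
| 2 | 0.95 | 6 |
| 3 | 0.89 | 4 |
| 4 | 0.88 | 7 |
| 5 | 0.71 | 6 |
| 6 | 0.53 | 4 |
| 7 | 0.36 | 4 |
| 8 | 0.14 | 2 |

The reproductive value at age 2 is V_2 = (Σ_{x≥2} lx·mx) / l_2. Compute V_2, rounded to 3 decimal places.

24.758

lx·mx for x ≥ 2: 5.7, 3.56, 6.16, 4.26, 2.12, 1.44, 0.28 → sum = 23.52
V_2 = 23.52 / l_2 = 23.52 / 0.95 = 24.757895… → 24.758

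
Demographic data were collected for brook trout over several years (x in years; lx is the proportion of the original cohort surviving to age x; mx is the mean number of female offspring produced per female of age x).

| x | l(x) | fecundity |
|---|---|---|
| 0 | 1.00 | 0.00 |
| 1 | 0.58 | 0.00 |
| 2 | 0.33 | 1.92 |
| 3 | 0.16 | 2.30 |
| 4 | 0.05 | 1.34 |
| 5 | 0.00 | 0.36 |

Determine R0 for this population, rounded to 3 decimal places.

1.069

lx·mx by age: 0, 0, 0.6336, 0.368, 0.067, 0
R0 = Σ lx·mx = 1.0686 → 1.069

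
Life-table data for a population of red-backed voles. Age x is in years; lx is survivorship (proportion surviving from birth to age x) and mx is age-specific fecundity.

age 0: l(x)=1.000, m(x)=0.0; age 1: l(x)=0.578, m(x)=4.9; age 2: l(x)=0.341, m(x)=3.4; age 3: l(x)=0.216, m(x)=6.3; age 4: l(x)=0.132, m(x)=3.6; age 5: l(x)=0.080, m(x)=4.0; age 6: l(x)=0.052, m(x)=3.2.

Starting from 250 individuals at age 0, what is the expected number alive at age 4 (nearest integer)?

33

Expected survivors = N0 · l_4 = 250 × 0.132 = 33 → 33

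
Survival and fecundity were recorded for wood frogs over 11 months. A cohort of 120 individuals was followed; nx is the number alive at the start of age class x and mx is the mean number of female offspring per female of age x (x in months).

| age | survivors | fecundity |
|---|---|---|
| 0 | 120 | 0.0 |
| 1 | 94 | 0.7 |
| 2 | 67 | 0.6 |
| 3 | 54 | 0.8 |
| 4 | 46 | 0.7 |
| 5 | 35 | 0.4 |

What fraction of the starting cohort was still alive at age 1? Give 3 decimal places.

0.783

l_1 = n_1/n_0 = 94/120 = 0.783333… → 0.783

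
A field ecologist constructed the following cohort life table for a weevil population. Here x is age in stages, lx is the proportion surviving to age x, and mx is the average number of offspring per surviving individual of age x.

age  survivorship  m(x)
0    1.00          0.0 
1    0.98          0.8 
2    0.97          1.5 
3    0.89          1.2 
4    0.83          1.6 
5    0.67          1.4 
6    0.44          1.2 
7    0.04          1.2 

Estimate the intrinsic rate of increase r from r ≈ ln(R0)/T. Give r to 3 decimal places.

0.547

R0 = Σ lx·mx = 0 + 0.784 + 1.455 + 1.068 + 1.328 + 0.938 + 0.528 + 0.048 = 6.149
Σ x·lx·mx = 20.404; T = 20.404/6.149 = 3.31826…
r ≈ ln(R0)/T = ln(6.149)/3.31826… = 0.54736… → 0.547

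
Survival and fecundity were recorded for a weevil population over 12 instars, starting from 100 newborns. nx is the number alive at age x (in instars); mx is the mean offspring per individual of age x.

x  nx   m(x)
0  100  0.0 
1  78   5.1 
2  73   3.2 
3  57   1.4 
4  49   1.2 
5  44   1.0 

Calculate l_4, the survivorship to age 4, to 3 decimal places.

0.490

l_4 = n_4/n_0 = 49/100 = 0.49 → 0.490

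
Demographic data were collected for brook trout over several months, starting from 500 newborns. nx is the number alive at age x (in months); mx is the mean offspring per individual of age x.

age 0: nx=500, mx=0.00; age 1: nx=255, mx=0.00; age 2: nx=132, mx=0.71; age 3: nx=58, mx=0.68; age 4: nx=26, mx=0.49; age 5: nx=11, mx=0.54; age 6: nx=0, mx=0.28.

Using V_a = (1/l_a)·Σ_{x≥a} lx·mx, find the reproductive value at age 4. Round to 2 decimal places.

0.72

lx = nx/n0 = nx/500: 1, 0.51, 0.264, 0.116, 0.052, 0.022, 0
lx·mx for x ≥ 4: 0.02548, 0.01188, 0 → sum = 0.03736
V_4 = 0.03736 / l_4 = 0.03736 / 0.052 = 0.718462… → 0.72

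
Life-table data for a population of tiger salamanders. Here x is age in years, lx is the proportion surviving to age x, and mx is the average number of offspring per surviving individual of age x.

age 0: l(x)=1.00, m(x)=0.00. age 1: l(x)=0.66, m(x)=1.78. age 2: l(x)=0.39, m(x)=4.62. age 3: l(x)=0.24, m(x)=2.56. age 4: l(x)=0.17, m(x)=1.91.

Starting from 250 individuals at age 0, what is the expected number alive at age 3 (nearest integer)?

Expected survivors = N0 · l_3 = 250 × 0.24 = 60 → 60

60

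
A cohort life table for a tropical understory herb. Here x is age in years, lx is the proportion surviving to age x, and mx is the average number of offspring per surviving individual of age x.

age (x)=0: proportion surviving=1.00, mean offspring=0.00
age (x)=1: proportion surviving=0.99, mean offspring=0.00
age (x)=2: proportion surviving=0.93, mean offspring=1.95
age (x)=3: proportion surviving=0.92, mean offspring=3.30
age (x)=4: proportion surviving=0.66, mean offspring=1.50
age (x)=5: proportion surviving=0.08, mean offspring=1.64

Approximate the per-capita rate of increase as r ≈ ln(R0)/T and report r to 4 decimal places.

0.6149

R0 = Σ lx·mx = 0 + 0 + 1.8135 + 3.036 + 0.99 + 0.1312 = 5.9707
Σ x·lx·mx = 17.351; T = 17.351/5.9707 = 2.90602…
r ≈ ln(R0)/T = ln(5.9707)/2.90602… = 0.614883… → 0.6149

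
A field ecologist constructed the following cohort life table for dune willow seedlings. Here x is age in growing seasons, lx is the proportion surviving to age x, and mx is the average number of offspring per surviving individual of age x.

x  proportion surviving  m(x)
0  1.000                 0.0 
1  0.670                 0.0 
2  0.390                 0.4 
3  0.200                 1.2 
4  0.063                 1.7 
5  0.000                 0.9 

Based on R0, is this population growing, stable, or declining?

R0 = Σ lx·mx = 0 + 0 + 0.156 + 0.24 + 0.1071 + 0 = 0.5031
R0 < 1, so the population is declining.

declining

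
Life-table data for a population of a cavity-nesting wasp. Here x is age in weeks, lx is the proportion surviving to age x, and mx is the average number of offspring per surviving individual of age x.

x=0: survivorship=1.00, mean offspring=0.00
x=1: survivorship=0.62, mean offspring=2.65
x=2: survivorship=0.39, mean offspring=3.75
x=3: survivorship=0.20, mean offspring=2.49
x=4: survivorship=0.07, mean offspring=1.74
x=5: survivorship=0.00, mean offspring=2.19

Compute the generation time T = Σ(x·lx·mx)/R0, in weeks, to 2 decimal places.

1.76

lx·mx: 0, 1.643, 1.4625, 0.498, 0.1218, 0 → R0 = 3.7253
x·lx·mx: 0, 1.643, 2.925, 1.494, 0.4872, 0 → Σ = 6.5492
T = 6.5492 / 3.7253 = 1.758033… → 1.76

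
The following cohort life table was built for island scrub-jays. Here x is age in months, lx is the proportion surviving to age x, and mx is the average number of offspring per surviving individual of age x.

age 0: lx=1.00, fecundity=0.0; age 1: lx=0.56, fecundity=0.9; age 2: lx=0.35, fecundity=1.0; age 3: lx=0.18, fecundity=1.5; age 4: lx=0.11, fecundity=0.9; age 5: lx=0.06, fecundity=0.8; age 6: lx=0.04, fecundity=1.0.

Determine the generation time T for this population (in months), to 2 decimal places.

lx·mx: 0, 0.504, 0.35, 0.27, 0.099, 0.048, 0.04 → R0 = 1.311
x·lx·mx: 0, 0.504, 0.7, 0.81, 0.396, 0.24, 0.24 → Σ = 2.89
T = 2.89 / 1.311 = 2.204424… → 2.20

2.20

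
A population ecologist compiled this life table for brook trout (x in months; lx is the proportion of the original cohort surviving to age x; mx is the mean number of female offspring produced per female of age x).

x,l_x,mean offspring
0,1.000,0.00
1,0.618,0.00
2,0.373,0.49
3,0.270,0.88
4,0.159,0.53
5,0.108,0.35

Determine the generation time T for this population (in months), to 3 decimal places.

2.958

lx·mx: 0, 0, 0.18277, 0.2376, 0.08427, 0.0378 → R0 = 0.54244
x·lx·mx: 0, 0, 0.36554, 0.7128, 0.33708, 0.189 → Σ = 1.60442
T = 1.60442 / 0.54244 = 2.957783… → 2.958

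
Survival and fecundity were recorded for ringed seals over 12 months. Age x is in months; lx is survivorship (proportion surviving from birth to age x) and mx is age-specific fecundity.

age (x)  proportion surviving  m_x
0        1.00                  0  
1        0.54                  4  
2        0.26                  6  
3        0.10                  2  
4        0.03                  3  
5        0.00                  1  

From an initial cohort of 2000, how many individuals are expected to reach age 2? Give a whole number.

Expected survivors = N0 · l_2 = 2000 × 0.26 = 520 → 520

520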